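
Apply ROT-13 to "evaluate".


Word: "evaluate"
Shift: 13
Each letter → (letter + shift) mod 26:
  'e' (4) + 13 = 17 → 'r'
  'v' (21) + 13 = 8 → 'i'
  'a' (0) + 13 = 13 → 'n'
  'l' (11) + 13 = 24 → 'y'
  'u' (20) + 13 = 7 → 'h'
  'a' (0) + 13 = 13 → 'n'
  't' (19) + 13 = 6 → 'g'
  'e' (4) + 13 = 17 → 'r'
Result = "rinyhngr"


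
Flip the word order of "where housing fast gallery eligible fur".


Original: "where housing fast gallery eligible fur"
Words (1..n): where | housing | fast | gallery | eligible | fur
Reversed (n..1): fur | eligible | gallery | fast | housing | where
Result = "fur eligible gallery fast housing where"


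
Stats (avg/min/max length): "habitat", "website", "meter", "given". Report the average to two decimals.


Lengths: "habitat"=7, "website"=7, "meter"=5, "given"=5
Sum = 24, Count = 4
Average = 24/4 = 6.00
= avg=6.00, min=5, max=7


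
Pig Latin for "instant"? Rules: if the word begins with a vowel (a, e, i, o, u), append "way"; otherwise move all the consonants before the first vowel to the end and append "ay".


Word: "instant"
Starts with vowel → add 'way'
Pig Latin = "instantway"


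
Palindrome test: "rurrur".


Word: "rurrur"
Reversed: "rurrur"
Forward == Backward? rurrur == rurrur
Palindrome = Yes


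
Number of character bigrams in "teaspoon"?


Word: "teaspoon" (length 8)
Number of 2-grams = length - 2 + 1 = 8 - 2 + 1
= 7


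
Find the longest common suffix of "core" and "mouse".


Word 1: "core"
Word 2: "mouse"
Comparing from end:
  Pos -1: 'e' == 'e'
  Pos -2: 'r' != 's' (stop)
LCS = "e" (length 1)


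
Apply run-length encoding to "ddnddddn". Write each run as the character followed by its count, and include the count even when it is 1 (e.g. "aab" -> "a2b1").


String: "ddnddddn"
Scanning for consecutive runs:
  'd' x 2
  'n' x 1
  'd' x 4
  'n' x 1
RLE = "d2n1d4n1"


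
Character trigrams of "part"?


Word: "part" (length 4)
Number of trigrams = 4 - 3 + 1 = 2
  Position 0: "par"
  Position 1: "art"
Trigrams = "par", "art"


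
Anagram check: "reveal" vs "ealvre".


Word 1: "reveal" → sorted: aeelrv
Word 2: "ealvre" → sorted: aeelrv
Same letters? aeelrv == aeelrv
Anagram = Yes


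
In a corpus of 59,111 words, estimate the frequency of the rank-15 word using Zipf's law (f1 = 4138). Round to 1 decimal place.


Zipf's law: f(r) = f(1) / r
f(1) = 4138
f(15) = 4138 / 15
= 275.9 occurrences


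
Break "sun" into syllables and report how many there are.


Word: "sun"
Syllable breakdown: sun
Counting: 1 part
= 1 syllable


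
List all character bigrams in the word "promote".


Word: "promote" (length 7)
Number of bigrams = 7 - 2 + 1 = 6
  Position 0: "pr"
  Position 1: "ro"
  Position 2: "om"
  Position 3: "mo"
  Position 4: "ot"
  Position 5: "te"
Bigrams = "pr", "ro", "om", "mo", "ot", "te"


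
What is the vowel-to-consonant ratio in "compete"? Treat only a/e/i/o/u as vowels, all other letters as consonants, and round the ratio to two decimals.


Word: "compete"
Vowels (a,e,i,o,u): 3
Consonants: 4
Ratio = 3/4
= 0.75


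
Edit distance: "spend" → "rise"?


Word 1: "spend" (length 5)
Word 2: "rise" (length 4)
One optimal edit sequence (insert/delete/substitute each cost 1):
  1. delete 's'  (+1)
  2. substitute 'p' -> 'r'  (+1)
  3. substitute 'e' -> 'i'  (+1)
  4. substitute 'n' -> 's'  (+1)
  5. substitute 'd' -> 'e'  (+1)
Total edit operations: 5
Edit distance = 5


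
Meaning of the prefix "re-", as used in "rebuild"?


Prefix: re-
Example: rebuild = re- + build
Meaning = again


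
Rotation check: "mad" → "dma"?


Word: "mad", Candidate: "dma"
Method: check if candidate is substring of word+word
"madmad" contains "dma"? Yes
Is rotation = Yes


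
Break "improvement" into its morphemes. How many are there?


Word: "improvement"
Morphemes: improve / -ment
Each morpheme carries meaning
= 2 morphemes


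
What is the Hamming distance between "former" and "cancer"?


Comparing character by character (same length = 6):
  Pos 0: 'f' vs 'c' !=
  Pos 1: 'o' vs 'a' !=
  Pos 2: 'r' vs 'n' !=
  Pos 3: 'm' vs 'c' !=
  Pos 4: 'e' vs 'e' =
  Pos 5: 'r' vs 'r' =
Hamming distance = 4


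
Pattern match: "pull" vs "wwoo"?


Pattern of "pull": [0, 1, 2, 2]
Pattern of "wwoo": [0, 0, 1, 1]
Patterns do not match
Same pattern = No


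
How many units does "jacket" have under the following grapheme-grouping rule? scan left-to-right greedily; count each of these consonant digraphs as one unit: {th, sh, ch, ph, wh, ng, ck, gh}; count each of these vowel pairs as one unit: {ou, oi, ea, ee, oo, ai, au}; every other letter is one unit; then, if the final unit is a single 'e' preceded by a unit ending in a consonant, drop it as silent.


Word: "jacket" (6 letters)
Left-to-right scan:
  (1) 'j' (letter)
  (2) 'a' (letter)
  (3) 'ck' (digraph)
  (4) 'e' (letter)
  (5) 't' (letter)
Units from scan: 5
Sound units = 5 units


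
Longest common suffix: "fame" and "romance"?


Word 1: "fame"
Word 2: "romance"
Comparing from end:
  Pos -1: 'e' == 'e'
  Pos -2: 'm' != 'c' (stop)
LCS = "e" (length 1)


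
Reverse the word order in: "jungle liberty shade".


Original: "jungle liberty shade"
Words (1..n): jungle | liberty | shade
Reversed (n..1): shade | liberty | jungle
Result = "shade liberty jungle"


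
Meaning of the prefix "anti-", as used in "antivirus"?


Prefix: anti-
Example: antivirus (anti- + virus)
Meaning = against


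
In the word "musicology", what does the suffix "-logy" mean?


Suffix: -logy
As in: musicology -> music + -logy, with a spelling change
Meaning = study of


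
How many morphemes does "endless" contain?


Word: "endless"
Morphemes: end + -less
Each morpheme carries meaning
= 2 morphemes


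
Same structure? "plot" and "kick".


Pattern of "plot": [0, 1, 2, 3]
Pattern of "kick": [0, 1, 2, 0]
Patterns do not match
Same pattern = No


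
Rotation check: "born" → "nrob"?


Word: "born", Candidate: "nrob"
Method: check if candidate is substring of word+word
"bornborn" contains "nrob"? No
Is rotation = No


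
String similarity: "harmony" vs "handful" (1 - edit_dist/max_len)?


Word 1: "harmony" (length 7)
Word 2: "handful" (length 7)
One optimal edit sequence:
  1. keep 'h'
  2. keep 'a'
  3. substitute 'r' -> 'n'  (+1)
  4. substitute 'm' -> 'd'  (+1)
  5. substitute 'o' -> 'f'  (+1)
  6. substitute 'n' -> 'u'  (+1)
  7. substitute 'y' -> 'l'  (+1)
Edit distance = 5
Max length = max(7, 7) = 7
Similarity = 1 - 5/7
= 0.2857


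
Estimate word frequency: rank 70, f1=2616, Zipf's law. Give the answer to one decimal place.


Zipf's law: f(r) = f(1) / r
f(1) = 2616
f(70) = 2616 / 70
= 37.4 occurrences


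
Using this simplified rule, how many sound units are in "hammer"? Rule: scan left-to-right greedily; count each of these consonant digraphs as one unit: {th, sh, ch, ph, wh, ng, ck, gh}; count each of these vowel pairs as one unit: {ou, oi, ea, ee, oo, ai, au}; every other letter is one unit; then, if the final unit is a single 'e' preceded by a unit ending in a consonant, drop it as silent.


Word: "hammer" (6 letters)
Left-to-right scan:
  1. 'h' (letter)
  2. 'a' (letter)
  3. 'm' (letter)
  4. 'm' (letter)
  5. 'e' (letter)
  6. 'r' (letter)
Units from scan: 6
Sound units = 6 units


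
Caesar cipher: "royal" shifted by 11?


Word: "royal"
Shift: 11
Each letter → (letter + shift) mod 26:
  'r' (17) + 11 = 2 → 'c'
  'o' (14) + 11 = 25 → 'z'
  'y' (24) + 11 = 9 → 'j'
  'a' (0) + 11 = 11 → 'l'
  'l' (11) + 11 = 22 → 'w'
Result = "czjlw"


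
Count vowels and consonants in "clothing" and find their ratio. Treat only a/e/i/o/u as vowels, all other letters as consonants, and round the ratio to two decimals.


Word: "clothing"
Vowels (a,e,i,o,u): 2
Consonants: 6
Ratio = 2/6
= 0.33


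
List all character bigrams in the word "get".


Word: "get" (length 3)
Number of bigrams = 3 - 2 + 1 = 2
  Position 0: "ge"
  Position 1: "et"
Bigrams = "ge", "et"


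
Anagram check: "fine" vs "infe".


Word 1: "fine" → sorted: efin
Word 2: "infe" → sorted: efin
Same letters? efin == efin
Anagram = Yes


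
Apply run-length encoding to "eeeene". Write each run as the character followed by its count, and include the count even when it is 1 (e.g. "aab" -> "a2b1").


String: "eeeene"
Scanning for consecutive runs:
  'e' x 4
  'n' x 1
  'e' x 1
RLE = "e4n1e1"


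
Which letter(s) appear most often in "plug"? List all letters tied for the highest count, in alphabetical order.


Word: "plug"
Letter counts:
  'g': 1
  'l': 1
  'p': 1
  'u': 1
Maximum count = 1
Most frequent = 'g', 'l', 'p', 'u' (1 time each)


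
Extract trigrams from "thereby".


Word: "thereby" (length 7)
Number of trigrams = 7 - 3 + 1 = 5
  Position 0: "the"
  Position 1: "her"
  Position 2: "ere"
  Position 3: "reb"
  Position 4: "eby"
Trigrams = "the", "her", "ere", "reb", "eby"


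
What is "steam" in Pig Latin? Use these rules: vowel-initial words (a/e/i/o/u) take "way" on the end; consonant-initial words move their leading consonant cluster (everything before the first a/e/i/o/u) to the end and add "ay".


Word: "steam"
Starts with consonant(s) → move to end, add 'ay'
Consonant cluster: "st"
Pig Latin = "eamstay"


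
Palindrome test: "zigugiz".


Word: "zigugiz"
Reversed: "zigugiz"
Forward == Backward? zigugiz == zigugiz
Palindrome = Yes


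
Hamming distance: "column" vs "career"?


Comparing character by character (same length = 6):
  Pos 0: 'c' vs 'c' =
  Pos 1: 'o' vs 'a' !=
  Pos 2: 'l' vs 'r' !=
  Pos 3: 'u' vs 'e' !=
  Pos 4: 'm' vs 'e' !=
  Pos 5: 'n' vs 'r' !=
Hamming distance = 5


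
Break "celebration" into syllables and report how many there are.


Word: "celebration"
Syllable breakdown: cel / e / bra / tion
Counting: 4 parts
= 4 syllables


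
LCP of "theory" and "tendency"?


Word 1: "theory"
Word 2: "tendency"
Comparing from start:
  Pos 0: 't' == 't'
  Pos 1: 'h' != 'e' (stop)
LCP = "t" (length 1)


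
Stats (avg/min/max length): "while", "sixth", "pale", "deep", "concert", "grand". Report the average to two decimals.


Lengths: "while"=5, "sixth"=5, "pale"=4, "deep"=4, "concert"=7, "grand"=5
Sum = 30, Count = 6
Average = 30/6 = 5.00
= avg=5.00, min=4, max=7


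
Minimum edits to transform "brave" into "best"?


Word 1: "brave" (length 5)
Word 2: "best" (length 4)
One optimal edit sequence (insert/delete/substitute each cost 1):
  1. keep 'b'
  2. delete 'r'  (+1)
  3. substitute 'a' -> 'e'  (+1)
  4. substitute 'v' -> 's'  (+1)
  5. substitute 'e' -> 't'  (+1)
Total edit operations: 4
Edit distance = 4


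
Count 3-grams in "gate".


Word: "gate" (length 4)
Number of 3-grams = length - 3 + 1 = 4 - 3 + 1
= 2


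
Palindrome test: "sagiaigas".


Word: "sagiaigas"
Reversed: "sagiaigas"
Forward == Backward? sagiaigas == sagiaigas
Palindrome = Yes


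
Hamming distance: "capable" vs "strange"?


Comparing character by character (same length = 7):
  Pos 0: 'c' vs 's' !=
  Pos 1: 'a' vs 't' !=
  Pos 2: 'p' vs 'r' !=
  Pos 3: 'a' vs 'a' =
  Pos 4: 'b' vs 'n' !=
  Pos 5: 'l' vs 'g' !=
  Pos 6: 'e' vs 'e' =
Hamming distance = 5


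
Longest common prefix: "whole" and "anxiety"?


Word 1: "whole"
Word 2: "anxiety"
Comparing from start:
  Pos 0: 'w' != 'a' (stop)
LCP = "" (length 0)


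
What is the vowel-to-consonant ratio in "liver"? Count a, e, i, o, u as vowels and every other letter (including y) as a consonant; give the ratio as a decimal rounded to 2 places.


Word: "liver"
Vowels (a,e,i,o,u): 2
Consonants: 3
Ratio = 2/3
= 0.67


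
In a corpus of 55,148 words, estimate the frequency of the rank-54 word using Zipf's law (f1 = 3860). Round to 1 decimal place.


Zipf's law: f(r) = f(1) / r
f(1) = 3860
f(54) = 3860 / 54
= 71.5 occurrences


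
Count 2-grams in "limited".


Word: "limited" (length 7)
Number of 2-grams = length - 2 + 1 = 7 - 2 + 1
= 6


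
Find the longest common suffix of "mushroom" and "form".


Word 1: "mushroom"
Word 2: "form"
Comparing from end:
  Pos -1: 'm' == 'm'
  Pos -2: 'o' != 'r' (stop)
LCS = "m" (length 1)


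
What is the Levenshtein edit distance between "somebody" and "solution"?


Word 1: "somebody" (length 8)
Word 2: "solution" (length 8)
One optimal edit sequence (insert/delete/substitute each cost 1):
  1. keep 's'
  2. keep 'o'
  3. substitute 'm' -> 'l'  (+1)
  4. substitute 'e' -> 'u'  (+1)
  5. substitute 'b' -> 't'  (+1)
  6. substitute 'o' -> 'i'  (+1)
  7. substitute 'd' -> 'o'  (+1)
  8. substitute 'y' -> 'n'  (+1)
Total edit operations: 6
Edit distance = 6


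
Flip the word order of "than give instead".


Original: "than give instead"
Words (1..n): than | give | instead
Reversed (n..1): instead | give | than
Result = "instead give than"


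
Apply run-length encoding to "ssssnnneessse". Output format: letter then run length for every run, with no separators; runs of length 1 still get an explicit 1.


String: "ssssnnneessse"
Scanning for consecutive runs:
  's' x 4
  'n' x 3
  'e' x 2
  's' x 3
  'e' x 1
RLE = "s4n3e2s3e1"


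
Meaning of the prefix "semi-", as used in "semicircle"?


Prefix: semi-
As in: semicircle -> semi- + circle
Meaning = half


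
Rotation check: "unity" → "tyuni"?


Word: "unity", Candidate: "tyuni"
Method: check if candidate is substring of word+word
"unityunity" contains "tyuni"? Yes
Is rotation = Yes


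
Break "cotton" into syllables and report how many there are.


Word: "cotton"
Syllable breakdown: cot · ton
Counting: 2 parts
= 2 syllables


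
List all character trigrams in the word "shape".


Word: "shape" (length 5)
Number of trigrams = 5 - 3 + 1 = 3
  Position 0: "sha"
  Position 1: "hap"
  Position 2: "ape"
Trigrams = "sha", "hap", "ape"


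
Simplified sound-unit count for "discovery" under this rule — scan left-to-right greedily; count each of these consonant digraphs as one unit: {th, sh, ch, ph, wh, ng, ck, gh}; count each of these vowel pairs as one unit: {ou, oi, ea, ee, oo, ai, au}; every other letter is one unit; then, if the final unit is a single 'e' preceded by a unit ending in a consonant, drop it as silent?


Word: "discovery" (9 letters)
Left-to-right scan:
  1. 'd' (letter)
  2. 'i' (letter)
  3. 's' (letter)
  4. 'c' (letter)
  5. 'o' (letter)
  6. 'v' (letter)
  7. 'e' (letter)
  8. 'r' (letter)
  9. 'y' (letter)
Units from scan: 9
Sound units = 9 units


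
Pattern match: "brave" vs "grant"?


Pattern of "brave": [0, 1, 2, 3, 4]
Pattern of "grant": [0, 1, 2, 3, 4]
Patterns match
Same pattern = Yes


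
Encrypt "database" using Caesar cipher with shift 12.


Word: "database"
Shift: 12
Each letter → (letter + shift) mod 26:
  'd' (3) + 12 = 15 → 'p'
  'a' (0) + 12 = 12 → 'm'
  't' (19) + 12 = 5 → 'f'
  'a' (0) + 12 = 12 → 'm'
  'b' (1) + 12 = 13 → 'n'
  'a' (0) + 12 = 12 → 'm'
  's' (18) + 12 = 4 → 'e'
  'e' (4) + 12 = 16 → 'q'
Result = "pmfmnmeq"


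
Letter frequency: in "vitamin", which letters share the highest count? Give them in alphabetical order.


Word: "vitamin"
Letter counts:
  'a': 1
  'i': 2
  'm': 1
  'n': 1
  't': 1
  'v': 1
Maximum count = 2
Most frequent = 'i' (2 times each)


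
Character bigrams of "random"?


Word: "random" (length 6)
Number of bigrams = 6 - 2 + 1 = 5
  Position 0: "ra"
  Position 1: "an"
  Position 2: "nd"
  Position 3: "do"
  Position 4: "om"
Bigrams = "ra", "an", "nd", "do", "om"


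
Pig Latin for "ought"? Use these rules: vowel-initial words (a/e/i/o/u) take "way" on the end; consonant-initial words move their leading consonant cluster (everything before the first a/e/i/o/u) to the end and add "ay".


Word: "ought"
Starts with vowel → add 'way'
Pig Latin = "oughtway"


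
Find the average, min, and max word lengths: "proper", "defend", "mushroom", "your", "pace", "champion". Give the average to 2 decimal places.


Lengths: "proper"=6, "defend"=6, "mushroom"=8, "your"=4, "pace"=4, "champion"=8
Sum = 36, Count = 6
Average = 36/6 = 6.00
= avg=6.00, min=4, max=8


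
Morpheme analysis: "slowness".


Word: "slowness"
Morphemes: slow + -ness
Each morpheme carries meaning
= 2 morphemes


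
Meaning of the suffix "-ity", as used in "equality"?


Suffix: -ity
Example: equality (equal + -ity)
Meaning = quality of


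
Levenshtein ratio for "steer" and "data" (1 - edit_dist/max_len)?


Word 1: "steer" (length 5)
Word 2: "data" (length 4)
One optimal edit sequence:
  1. delete 's'  (+1)
  2. substitute 't' -> 'd'  (+1)
  3. substitute 'e' -> 'a'  (+1)
  4. substitute 'e' -> 't'  (+1)
  5. substitute 'r' -> 'a'  (+1)
Edit distance = 5
Max length = max(5, 4) = 5
Similarity = 1 - 5/5
= 0.0000


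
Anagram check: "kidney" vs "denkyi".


Word 1: "kidney" → sorted: deikny
Word 2: "denkyi" → sorted: deikny
Same letters? deikny == deikny
Anagram = Yes


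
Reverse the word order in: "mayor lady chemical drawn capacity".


Original: "mayor lady chemical drawn capacity"
Words (1..n): mayor | lady | chemical | drawn | capacity
Reversed (n..1): capacity | drawn | chemical | lady | mayor
Result = "capacity drawn chemical lady mayor"


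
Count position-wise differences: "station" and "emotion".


Comparing character by character (same length = 7):
  Pos 0: 's' vs 'e' !=
  Pos 1: 't' vs 'm' !=
  Pos 2: 'a' vs 'o' !=
  Pos 3: 't' vs 't' =
  Pos 4: 'i' vs 'i' =
  Pos 5: 'o' vs 'o' =
  Pos 6: 'n' vs 'n' =
Hamming distance = 3


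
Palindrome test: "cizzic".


Word: "cizzic"
Reversed: "cizzic"
Forward == Backward? cizzic == cizzic
Palindrome = Yes


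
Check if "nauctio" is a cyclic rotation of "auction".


Word: "auction", Candidate: "nauctio"
Method: check if candidate is substring of word+word
"auctionauction" contains "nauctio"? Yes
Is rotation = Yes


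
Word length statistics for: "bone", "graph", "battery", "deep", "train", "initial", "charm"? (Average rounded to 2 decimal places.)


Lengths: "bone"=4, "graph"=5, "battery"=7, "deep"=4, "train"=5, "initial"=7, "charm"=5
Sum = 37, Count = 7
Average = 37/7 = 5.29
= avg=5.29, min=4, max=7


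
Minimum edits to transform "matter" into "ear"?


Word 1: "matter" (length 6)
Word 2: "ear" (length 3)
One optimal edit sequence (insert/delete/substitute each cost 1):
  1. substitute 'm' -> 'e'  (+1)
  2. keep 'a'
  3. delete 't'  (+1)
  4. delete 't'  (+1)
  5. delete 'e'  (+1)
  6. keep 'r'
Total edit operations: 4
Edit distance = 4


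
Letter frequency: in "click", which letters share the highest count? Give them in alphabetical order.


Word: "click"
Letter counts:
  'c': 2
  'i': 1
  'k': 1
  'l': 1
Maximum count = 2
Most frequent = 'c' (2 times each)


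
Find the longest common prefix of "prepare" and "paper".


Word 1: "prepare"
Word 2: "paper"
Comparing from start:
  Pos 0: 'p' == 'p'
  Pos 1: 'r' != 'a' (stop)
LCP = "p" (length 1)


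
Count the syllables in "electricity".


Word: "electricity"
Syllable breakdown: e / lec / tric / i / ty
Counting: 5 parts
= 5 syllables


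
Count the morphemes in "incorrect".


Word: "incorrect"
Morphemes: in- / correct
Each morpheme carries meaning
= 2 morphemes


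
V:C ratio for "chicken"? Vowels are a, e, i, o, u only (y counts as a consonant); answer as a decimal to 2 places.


Word: "chicken"
Vowels (a,e,i,o,u): 2
Consonants: 5
Ratio = 2/5
= 0.40


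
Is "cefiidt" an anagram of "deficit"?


Word 1: "deficit" → sorted: cdefiit
Word 2: "cefiidt" → sorted: cdefiit
Same letters? cdefiit == cdefiit
Anagram = Yes


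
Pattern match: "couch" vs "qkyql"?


Pattern of "couch": [0, 1, 2, 0, 3]
Pattern of "qkyql": [0, 1, 2, 0, 3]
Patterns match
Same pattern = Yes


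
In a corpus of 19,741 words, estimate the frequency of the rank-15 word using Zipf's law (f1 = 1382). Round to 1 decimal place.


Zipf's law: f(r) = f(1) / r
f(1) = 1382
f(15) = 1382 / 15
= 92.1 occurrences


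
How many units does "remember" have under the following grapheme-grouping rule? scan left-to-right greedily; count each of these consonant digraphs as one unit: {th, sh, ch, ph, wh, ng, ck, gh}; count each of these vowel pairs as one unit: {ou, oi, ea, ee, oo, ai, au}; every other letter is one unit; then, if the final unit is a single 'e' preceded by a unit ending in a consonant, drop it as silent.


Word: "remember" (8 letters)
Left-to-right scan:
  1. 'r' (letter)
  2. 'e' (letter)
  3. 'm' (letter)
  4. 'e' (letter)
  5. 'm' (letter)
  6. 'b' (letter)
  7. 'e' (letter)
  8. 'r' (letter)
Units from scan: 8
Sound units = 8 units


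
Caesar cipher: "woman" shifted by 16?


Word: "woman"
Shift: 16
Each letter → (letter + shift) mod 26:
  'w' (22) + 16 = 12 → 'm'
  'o' (14) + 16 = 4 → 'e'
  'm' (12) + 16 = 2 → 'c'
  'a' (0) + 16 = 16 → 'q'
  'n' (13) + 16 = 3 → 'd'
Result = "mecqd"


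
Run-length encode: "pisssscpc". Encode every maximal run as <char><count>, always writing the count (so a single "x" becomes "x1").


String: "pisssscpc"
Scanning for consecutive runs:
  'p' x 1
  'i' x 1
  's' x 4
  'c' x 1
  'p' x 1
  'c' x 1
RLE = "p1i1s4c1p1c1"


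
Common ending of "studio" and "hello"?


Word 1: "studio"
Word 2: "hello"
Comparing from end:
  Pos -1: 'o' == 'o'
  Pos -2: 'i' != 'l' (stop)
LCS = "o" (length 1)


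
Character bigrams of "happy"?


Word: "happy" (length 5)
Number of bigrams = 5 - 2 + 1 = 4
  Position 0: "ha"
  Position 1: "ap"
  Position 2: "pp"
  Position 3: "py"
Bigrams = "ha", "ap", "pp", "py"


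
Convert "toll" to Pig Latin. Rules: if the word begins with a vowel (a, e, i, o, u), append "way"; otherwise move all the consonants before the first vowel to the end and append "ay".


Word: "toll"
Starts with consonant(s) → move to end, add 'ay'
Consonant cluster: "t"
Pig Latin = "olltay"


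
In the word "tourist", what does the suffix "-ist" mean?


Suffix: -ist
Example: tourist (tour + -ist)
Meaning = one who practices


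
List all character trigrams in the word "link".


Word: "link" (length 4)
Number of trigrams = 4 - 3 + 1 = 2
  Position 0: "lin"
  Position 1: "ink"
Trigrams = "lin", "ink"


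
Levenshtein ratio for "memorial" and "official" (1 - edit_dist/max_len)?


Word 1: "memorial" (length 8)
Word 2: "official" (length 8)
One optimal edit sequence:
  1. substitute 'm' -> 'o'  (+1)
  2. substitute 'e' -> 'f'  (+1)
  3. substitute 'm' -> 'f'  (+1)
  4. substitute 'o' -> 'i'  (+1)
  5. substitute 'r' -> 'c'  (+1)
  6. keep 'i'
  7. keep 'a'
  8. keep 'l'
Edit distance = 5
Max length = max(8, 8) = 8
Similarity = 1 - 5/8
= 0.3750


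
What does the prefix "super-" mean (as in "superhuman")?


Prefix: super-
As in: superhuman -> super- + human
Meaning = above / beyond


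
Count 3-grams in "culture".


Word: "culture" (length 7)
Number of 3-grams = length - 3 + 1 = 7 - 3 + 1
= 5


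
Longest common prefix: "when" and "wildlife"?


Word 1: "when"
Word 2: "wildlife"
Comparing from start:
  Pos 0: 'w' == 'w'
  Pos 1: 'h' != 'i' (stop)
LCP = "w" (length 1)


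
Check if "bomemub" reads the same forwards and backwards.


Word: "bomemub"
Reversed: "bumemob"
Forward == Backward? bomemub != bumemob
Palindrome = No


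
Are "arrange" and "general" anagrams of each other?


Word 1: "arrange" → sorted: aaegnrr
Word 2: "general" → sorted: aeeglnr
Same letters? aaegnrr != aeeglnr
Anagram = No


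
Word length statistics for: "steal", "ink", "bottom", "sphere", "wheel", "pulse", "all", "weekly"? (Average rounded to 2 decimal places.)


Lengths: "steal"=5, "ink"=3, "bottom"=6, "sphere"=6, "wheel"=5, "pulse"=5, "all"=3, "weekly"=6
Sum = 39, Count = 8
Average = 39/8 = 4.88
= avg=4.88, min=3, max=6


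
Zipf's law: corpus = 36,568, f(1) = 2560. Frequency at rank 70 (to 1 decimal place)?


Zipf's law: f(r) = f(1) / r
f(1) = 2560
f(70) = 2560 / 70
= 36.6 occurrences


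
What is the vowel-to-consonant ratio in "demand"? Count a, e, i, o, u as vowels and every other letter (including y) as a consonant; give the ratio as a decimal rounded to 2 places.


Word: "demand"
Vowels (a,e,i,o,u): 2
Consonants: 4
Ratio = 2/4
= 0.50


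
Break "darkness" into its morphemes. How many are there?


Word: "darkness"
Morphemes: dark | -ness
Each morpheme carries meaning
= 2 morphemes


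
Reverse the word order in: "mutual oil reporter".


Original: "mutual oil reporter"
Words (1..n): mutual | oil | reporter
Reversed (n..1): reporter | oil | mutual
Result = "reporter oil mutual"


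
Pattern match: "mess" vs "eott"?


Pattern of "mess": [0, 1, 2, 2]
Pattern of "eott": [0, 1, 2, 2]
Patterns match
Same pattern = Yes


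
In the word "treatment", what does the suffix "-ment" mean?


Suffix: -ment
Example: treatment = treat + -ment
Meaning = result of action


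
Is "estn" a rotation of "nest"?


Word: "nest", Candidate: "estn"
Method: check if candidate is substring of word+word
"nestnest" contains "estn"? Yes
Is rotation = Yes


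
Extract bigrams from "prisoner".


Word: "prisoner" (length 8)
Number of bigrams = 8 - 2 + 1 = 7
  Position 0: "pr"
  Position 1: "ri"
  Position 2: "is"
  Position 3: "so"
  Position 4: "on"
  Position 5: "ne"
  Position 6: "er"
Bigrams = "pr", "ri", "is", "so", "on", "ne", "er"


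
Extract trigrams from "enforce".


Word: "enforce" (length 7)
Number of trigrams = 7 - 3 + 1 = 5
  Position 0: "enf"
  Position 1: "nfo"
  Position 2: "for"
  Position 3: "orc"
  Position 4: "rce"
Trigrams = "enf", "nfo", "for", "orc", "rce"


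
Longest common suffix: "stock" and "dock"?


Word 1: "stock"
Word 2: "dock"
Comparing from end:
  Pos -1: 'k' == 'k'
  Pos -2: 'c' == 'c'
  Pos -3: 'o' == 'o'
  Pos -4: 't' != 'd' (stop)
LCS = "ock" (length 3)


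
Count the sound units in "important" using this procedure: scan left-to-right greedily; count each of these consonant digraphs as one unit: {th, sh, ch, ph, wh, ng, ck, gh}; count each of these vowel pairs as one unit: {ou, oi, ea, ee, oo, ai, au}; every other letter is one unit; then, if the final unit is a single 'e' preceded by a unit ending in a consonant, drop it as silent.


Word: "important" (9 letters)
Left-to-right scan:
  1. 'i' (letter)
  2. 'm' (letter)
  3. 'p' (letter)
  4. 'o' (letter)
  5. 'r' (letter)
  6. 't' (letter)
  7. 'a' (letter)
  8. 'n' (letter)
  9. 't' (letter)
Units from scan: 9
Sound units = 9 units


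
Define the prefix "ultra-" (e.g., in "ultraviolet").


Prefix: ultra-
Example: ultraviolet (ultra- + violet)
Meaning = beyond


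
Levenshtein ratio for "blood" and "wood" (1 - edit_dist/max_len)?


Word 1: "blood" (length 5)
Word 2: "wood" (length 4)
One optimal edit sequence:
  1. delete 'b'  (+1)
  2. substitute 'l' -> 'w'  (+1)
  3. keep 'o'
  4. keep 'o'
  5. keep 'd'
Edit distance = 2
Max length = max(5, 4) = 5
Similarity = 1 - 2/5
= 0.6000


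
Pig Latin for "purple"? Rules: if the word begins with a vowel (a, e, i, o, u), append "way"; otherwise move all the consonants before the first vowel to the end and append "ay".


Word: "purple"
Starts with consonant(s) → move to end, add 'ay'
Consonant cluster: "p"
Pig Latin = "urplepay"


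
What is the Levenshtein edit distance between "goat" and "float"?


Word 1: "goat" (length 4)
Word 2: "float" (length 5)
One optimal edit sequence (insert/delete/substitute each cost 1):
  1. insert 'f'  (+1)
  2. substitute 'g' -> 'l'  (+1)
  3. keep 'o'
  4. keep 'a'
  5. keep 't'
Total edit operations: 2
Edit distance = 2


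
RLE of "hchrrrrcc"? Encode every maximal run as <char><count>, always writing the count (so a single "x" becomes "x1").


String: "hchrrrrcc"
Scanning for consecutive runs:
  'h' x 1
  'c' x 1
  'h' x 1
  'r' x 4
  'c' x 2
RLE = "h1c1h1r4c2"


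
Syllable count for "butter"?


Word: "butter"
Syllable breakdown: but / ter
Counting: 2 parts
= 2 syllables


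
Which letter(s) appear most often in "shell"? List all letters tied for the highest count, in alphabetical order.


Word: "shell"
Letter counts:
  'e': 1
  'h': 1
  'l': 2
  's': 1
Maximum count = 2
Most frequent = 'l' (2 times each)


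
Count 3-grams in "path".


Word: "path" (length 4)
Number of 3-grams = length - 3 + 1 = 4 - 3 + 1
= 2


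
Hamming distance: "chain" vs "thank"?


Comparing character by character (same length = 5):
  Pos 0: 'c' vs 't' !=
  Pos 1: 'h' vs 'h' =
  Pos 2: 'a' vs 'a' =
  Pos 3: 'i' vs 'n' !=
  Pos 4: 'n' vs 'k' !=
Hamming distance = 3


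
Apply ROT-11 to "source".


Word: "source"
Shift: 11
Each letter → (letter + shift) mod 26:
  's' (18) + 11 = 3 → 'd'
  'o' (14) + 11 = 25 → 'z'
  'u' (20) + 11 = 5 → 'f'
  'r' (17) + 11 = 2 → 'c'
  'c' (2) + 11 = 13 → 'n'
  'e' (4) + 11 = 15 → 'p'
Result = "dzfcnp"


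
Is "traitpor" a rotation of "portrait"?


Word: "portrait", Candidate: "traitpor"
Method: check if candidate is substring of word+word
"portraitportrait" contains "traitpor"? Yes
Is rotation = Yes


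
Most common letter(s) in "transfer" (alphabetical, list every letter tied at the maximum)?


Word: "transfer"
Letter counts:
  'a': 1
  'e': 1
  'f': 1
  'n': 1
  'r': 2
  's': 1
  't': 1
Maximum count = 2
Most frequent = 'r' (2 times each)


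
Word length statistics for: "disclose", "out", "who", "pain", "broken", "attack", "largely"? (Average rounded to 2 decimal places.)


Lengths: "disclose"=8, "out"=3, "who"=3, "pain"=4, "broken"=6, "attack"=6, "largely"=7
Sum = 37, Count = 7
Average = 37/7 = 5.29
= avg=5.29, min=3, max=8


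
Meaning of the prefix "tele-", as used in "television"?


Prefix: tele-
As in: television -> tele- + vision
Meaning = distant


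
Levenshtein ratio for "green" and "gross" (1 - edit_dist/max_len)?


Word 1: "green" (length 5)
Word 2: "gross" (length 5)
One optimal edit sequence:
  1. keep 'g'
  2. keep 'r'
  3. substitute 'e' -> 'o'  (+1)
  4. substitute 'e' -> 's'  (+1)
  5. substitute 'n' -> 's'  (+1)
Edit distance = 3
Max length = max(5, 5) = 5
Similarity = 1 - 3/5
= 0.4000


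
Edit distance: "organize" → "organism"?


Word 1: "organize" (length 8)
Word 2: "organism" (length 8)
One optimal edit sequence (insert/delete/substitute each cost 1):
  1. keep 'o'
  2. keep 'r'
  3. keep 'g'
  4. keep 'a'
  5. keep 'n'
  6. keep 'i'
  7. substitute 'z' -> 's'  (+1)
  8. substitute 'e' -> 'm'  (+1)
Total edit operations: 2
Edit distance = 2


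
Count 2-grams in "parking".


Word: "parking" (length 7)
Number of 2-grams = length - 2 + 1 = 7 - 2 + 1
= 6


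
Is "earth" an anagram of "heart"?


Word 1: "heart" → sorted: aehrt
Word 2: "earth" → sorted: aehrt
Same letters? aehrt == aehrt
Anagram = Yes


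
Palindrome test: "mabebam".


Word: "mabebam"
Reversed: "mabebam"
Forward == Backward? mabebam == mabebam
Palindrome = Yes


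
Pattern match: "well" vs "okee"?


Pattern of "well": [0, 1, 2, 2]
Pattern of "okee": [0, 1, 2, 2]
Patterns match
Same pattern = Yes


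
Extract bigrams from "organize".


Word: "organize" (length 8)
Number of bigrams = 8 - 2 + 1 = 7
  Position 0: "or"
  Position 1: "rg"
  Position 2: "ga"
  Position 3: "an"
  Position 4: "ni"
  Position 5: "iz"
  Position 6: "ze"
Bigrams = "or", "rg", "ga", "an", "ni", "iz", "ze"


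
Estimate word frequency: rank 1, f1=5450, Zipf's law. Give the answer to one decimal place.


Zipf's law: f(r) = f(1) / r
f(1) = 5450
f(1) = 5450 / 1
= 5450.0 occurrences


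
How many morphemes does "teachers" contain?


Word: "teachers"
Morphemes: teach | -er | -s
Each morpheme carries meaning
= 3 morphemes


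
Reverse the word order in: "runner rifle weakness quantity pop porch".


Original: "runner rifle weakness quantity pop porch"
Words (1..n): runner | rifle | weakness | quantity | pop | porch
Reversed (n..1): porch | pop | quantity | weakness | rifle | runner
Result = "porch pop quantity weakness rifle runner"


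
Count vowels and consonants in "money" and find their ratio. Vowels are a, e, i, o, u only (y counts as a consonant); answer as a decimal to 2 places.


Word: "money"
Vowels (a,e,i,o,u): 2
Consonants: 3
Ratio = 2/3
= 0.67


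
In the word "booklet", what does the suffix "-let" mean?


Suffix: -let
As in: booklet -> book + -let
Meaning = small


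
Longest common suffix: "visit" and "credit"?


Word 1: "visit"
Word 2: "credit"
Comparing from end:
  Pos -1: 't' == 't'
  Pos -2: 'i' == 'i'
  Pos -3: 's' != 'd' (stop)
LCS = "it" (length 2)


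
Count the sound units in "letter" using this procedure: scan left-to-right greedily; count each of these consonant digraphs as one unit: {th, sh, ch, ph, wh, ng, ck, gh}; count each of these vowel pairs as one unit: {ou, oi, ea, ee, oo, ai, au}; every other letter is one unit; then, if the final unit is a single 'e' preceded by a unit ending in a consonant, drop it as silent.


Word: "letter" (6 letters)
Left-to-right scan:
  1. 'l' (letter)
  2. 'e' (letter)
  3. 't' (letter)
  4. 't' (letter)
  5. 'e' (letter)
  6. 'r' (letter)
Units from scan: 6
Sound units = 6 units


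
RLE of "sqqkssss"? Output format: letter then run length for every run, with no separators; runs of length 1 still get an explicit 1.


String: "sqqkssss"
Scanning for consecutive runs:
  's' x 1
  'q' x 2
  'k' x 1
  's' x 4
RLE = "s1q2k1s4"


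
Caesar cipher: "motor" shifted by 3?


Word: "motor"
Shift: 3
Each letter → (letter + shift) mod 26:
  'm' (12) + 3 = 15 → 'p'
  'o' (14) + 3 = 17 → 'r'
  't' (19) + 3 = 22 → 'w'
  'o' (14) + 3 = 17 → 'r'
  'r' (17) + 3 = 20 → 'u'
Result = "prwru"


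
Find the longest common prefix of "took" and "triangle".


Word 1: "took"
Word 2: "triangle"
Comparing from start:
  Pos 0: 't' == 't'
  Pos 1: 'o' != 'r' (stop)
LCP = "t" (length 1)


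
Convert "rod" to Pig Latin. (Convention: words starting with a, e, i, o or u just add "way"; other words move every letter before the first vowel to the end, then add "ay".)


Word: "rod"
Starts with consonant(s) → move to end, add 'ay'
Consonant cluster: "r"
Pig Latin = "odray"


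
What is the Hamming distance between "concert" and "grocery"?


Comparing character by character (same length = 7):
  Pos 0: 'c' vs 'g' !=
  Pos 1: 'o' vs 'r' !=
  Pos 2: 'n' vs 'o' !=
  Pos 3: 'c' vs 'c' =
  Pos 4: 'e' vs 'e' =
  Pos 5: 'r' vs 'r' =
  Pos 6: 't' vs 'y' !=
Hamming distance = 4


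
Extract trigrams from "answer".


Word: "answer" (length 6)
Number of trigrams = 6 - 3 + 1 = 4
  Position 0: "ans"
  Position 1: "nsw"
  Position 2: "swe"
  Position 3: "wer"
Trigrams = "ans", "nsw", "swe", "wer"


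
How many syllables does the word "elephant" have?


Word: "elephant"
Syllable breakdown: el / e / phant
Counting: 3 parts
= 3 syllables


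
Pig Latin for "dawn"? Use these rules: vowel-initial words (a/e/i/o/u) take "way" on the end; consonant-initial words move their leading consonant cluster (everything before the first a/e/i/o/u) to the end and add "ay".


Word: "dawn"
Starts with consonant(s) → move to end, add 'ay'
Consonant cluster: "d"
Pig Latin = "awnday"


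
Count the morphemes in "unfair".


Word: "unfair"
Morphemes: un- / fair
Each morpheme carries meaning
= 2 morphemes


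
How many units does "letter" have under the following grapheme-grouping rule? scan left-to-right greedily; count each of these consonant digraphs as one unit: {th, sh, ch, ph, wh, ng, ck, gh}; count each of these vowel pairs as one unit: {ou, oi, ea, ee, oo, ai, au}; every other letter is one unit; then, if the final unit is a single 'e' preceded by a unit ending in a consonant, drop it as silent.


Word: "letter" (6 letters)
Left-to-right scan:
  (1) 'l' (letter)
  (2) 'e' (letter)
  (3) 't' (letter)
  (4) 't' (letter)
  (5) 'e' (letter)
  (6) 'r' (letter)
Units from scan: 6
Sound units = 6 units


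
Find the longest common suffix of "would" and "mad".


Word 1: "would"
Word 2: "mad"
Comparing from end:
  Pos -1: 'd' == 'd'
  Pos -2: 'l' != 'a' (stop)
LCS = "d" (length 1)


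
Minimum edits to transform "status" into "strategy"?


Word 1: "status" (length 6)
Word 2: "strategy" (length 8)
One optimal edit sequence (insert/delete/substitute each cost 1):
  1. keep 's'
  2. keep 't'
  3. insert 'r'  (+1)
  4. keep 'a'
  5. keep 't'
  6. insert 'e'  (+1)
  7. substitute 'u' -> 'g'  (+1)
  8. substitute 's' -> 'y'  (+1)
Total edit operations: 4
Edit distance = 4


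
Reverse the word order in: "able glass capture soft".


Original: "able glass capture soft"
Words (1..n): able | glass | capture | soft
Reversed (n..1): soft | capture | glass | able
Result = "soft capture glass able"


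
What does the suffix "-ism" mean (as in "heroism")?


Suffix: -ism
Example: heroism = hero + -ism
Meaning = belief / practice


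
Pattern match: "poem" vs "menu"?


Pattern of "poem": [0, 1, 2, 3]
Pattern of "menu": [0, 1, 2, 3]
Patterns match
Same pattern = Yes


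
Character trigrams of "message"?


Word: "message" (length 7)
Number of trigrams = 7 - 3 + 1 = 5
  Position 0: "mes"
  Position 1: "ess"
  Position 2: "ssa"
  Position 3: "sag"
  Position 4: "age"
Trigrams = "mes", "ess", "ssa", "sag", "age"


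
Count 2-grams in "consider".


Word: "consider" (length 8)
Number of 2-grams = length - 2 + 1 = 8 - 2 + 1
= 7


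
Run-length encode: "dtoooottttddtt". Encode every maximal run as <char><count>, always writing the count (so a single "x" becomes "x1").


String: "dtoooottttddtt"
Scanning for consecutive runs:
  'd' x 1
  't' x 1
  'o' x 4
  't' x 4
  'd' x 2
  't' x 2
RLE = "d1t1o4t4d2t2"


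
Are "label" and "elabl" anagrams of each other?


Word 1: "label" → sorted: abell
Word 2: "elabl" → sorted: abell
Same letters? abell == abell
Anagram = Yes


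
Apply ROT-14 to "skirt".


Word: "skirt"
Shift: 14
Each letter → (letter + shift) mod 26:
  's' (18) + 14 = 6 → 'g'
  'k' (10) + 14 = 24 → 'y'
  'i' (8) + 14 = 22 → 'w'
  'r' (17) + 14 = 5 → 'f'
  't' (19) + 14 = 7 → 'h'
Result = "gywfh"


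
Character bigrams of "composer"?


Word: "composer" (length 8)
Number of bigrams = 8 - 2 + 1 = 7
  Position 0: "co"
  Position 1: "om"
  Position 2: "mp"
  Position 3: "po"
  Position 4: "os"
  Position 5: "se"
  Position 6: "er"
Bigrams = "co", "om", "mp", "po", "os", "se", "er"


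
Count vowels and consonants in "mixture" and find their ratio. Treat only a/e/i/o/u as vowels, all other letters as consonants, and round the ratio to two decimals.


Word: "mixture"
Vowels (a,e,i,o,u): 3
Consonants: 4
Ratio = 3/4
= 0.75


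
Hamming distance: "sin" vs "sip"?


Comparing character by character (same length = 3):
  Pos 0: 's' vs 's' =
  Pos 1: 'i' vs 'i' =
  Pos 2: 'n' vs 'p' !=
Hamming distance = 1


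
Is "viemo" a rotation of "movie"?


Word: "movie", Candidate: "viemo"
Method: check if candidate is substring of word+word
"moviemovie" contains "viemo"? Yes
Is rotation = Yes


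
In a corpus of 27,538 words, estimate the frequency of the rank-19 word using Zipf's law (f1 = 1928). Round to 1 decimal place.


Zipf's law: f(r) = f(1) / r
f(1) = 1928
f(19) = 1928 / 19
= 101.5 occurrences


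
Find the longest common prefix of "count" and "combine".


Word 1: "count"
Word 2: "combine"
Comparing from start:
  Pos 0: 'c' == 'c'
  Pos 1: 'o' == 'o'
  Pos 2: 'u' != 'm' (stop)
LCP = "co" (length 2)


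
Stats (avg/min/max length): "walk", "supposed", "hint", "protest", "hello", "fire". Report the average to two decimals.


Lengths: "walk"=4, "supposed"=8, "hint"=4, "protest"=7, "hello"=5, "fire"=4
Sum = 32, Count = 6
Average = 32/6 = 5.33
= avg=5.33, min=4, max=8


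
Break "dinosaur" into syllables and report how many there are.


Word: "dinosaur"
Syllable breakdown: di-no-saur
Counting: 3 parts
= 3 syllables
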